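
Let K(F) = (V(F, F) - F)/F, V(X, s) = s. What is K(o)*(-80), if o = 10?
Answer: 0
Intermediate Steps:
K(F) = 0 (K(F) = (F - F)/F = 0/F = 0)
K(o)*(-80) = 0*(-80) = 0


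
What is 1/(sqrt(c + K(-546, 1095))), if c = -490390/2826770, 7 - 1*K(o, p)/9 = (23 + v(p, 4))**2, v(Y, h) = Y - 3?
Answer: -I*sqrt(894068415158497901)/3162862260313 ≈ -0.00029895*I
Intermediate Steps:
v(Y, h) = -3 + Y
K(o, p) = 63 - 9*(20 + p)**2 (K(o, p) = 63 - 9*(23 + (-3 + p))**2 = 63 - 9*(20 + p)**2)
c = -49039/282677 (c = -490390*1/2826770 = -49039/282677 ≈ -0.17348)
1/(sqrt(c + K(-546, 1095))) = 1/(sqrt(-49039/282677 + (63 - 9*(20 + 1095)**2))) = 1/(sqrt(-49039/282677 + (63 - 9*1115**2))) = 1/(sqrt(-49039/282677 + (63 - 9*1243225))) = 1/(sqrt(-49039/282677 + (63 - 11189025))) = 1/(sqrt(-49039/282677 - 11188962)) = 1/(sqrt(-3162862260313/282677)) = 1/(I*sqrt(894068415158497901)/282677) = -I*sqrt(894068415158497901)/3162862260313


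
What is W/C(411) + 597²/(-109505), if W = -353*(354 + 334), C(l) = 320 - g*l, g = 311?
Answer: -1713425599/1269272455 ≈ -1.3499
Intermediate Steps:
C(l) = 320 - 311*l
W = -242864 (W = -353*688 = -242864)
W/C(411) + 597²/(-109505) = -242864/(320 - 311*411) + 597²/(-109505) = -242864/(320 - 127821) + 356409*(-1/109505) = -242864/(-127501) - 356409/109505 = -242864*(-1/127501) - 356409/109505 = 242864/127501 - 356409/109505 = -1713425599/1269272455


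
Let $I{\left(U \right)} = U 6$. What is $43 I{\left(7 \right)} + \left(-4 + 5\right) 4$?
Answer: $1810$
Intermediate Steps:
$I{\left(U \right)} = 6 U$
$43 I{\left(7 \right)} + \left(-4 + 5\right) 4 = 43 \cdot 6 \cdot 7 + \left(-4 + 5\right) 4 = 43 \cdot 42 + 1 \cdot 4 = 1806 + 4 = 1810$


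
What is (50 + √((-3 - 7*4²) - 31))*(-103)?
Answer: -5150 - 103*I*√146 ≈ -5150.0 - 1244.6*I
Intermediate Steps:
(50 + √((-3 - 7*4²) - 31))*(-103) = (50 + √((-3 - 7*16) - 31))*(-103) = (50 + √((-3 - 112) - 31))*(-103) = (50 + √(-115 - 31))*(-103) = (50 + √(-146))*(-103) = (50 + I*√146)*(-103) = -5150 - 103*I*√146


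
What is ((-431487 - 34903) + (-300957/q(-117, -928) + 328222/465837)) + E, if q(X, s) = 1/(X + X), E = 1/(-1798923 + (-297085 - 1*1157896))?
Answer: 106040874233928499955/1515788877648 ≈ 6.9958e+7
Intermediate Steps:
E = -1/3253904 (E = 1/(-1798923 + (-297085 - 1157896)) = 1/(-1798923 - 1454981) = 1/(-3253904) = -1/3253904 ≈ -3.0732e-7)
q(X, s) = 1/(2*X)
((-431487 - 34903) + (-300957/q(-117, -928) + 328222/465837)) + E = ((-431487 - 34903) + (-300957/((1/2)/(-117)) + 328222/465837)) - 1/3253904 = (-466390 + (-300957/((1/2)*(-1/117)) + 328222*(1/465837))) - 1/3253904 = (-466390 + (-300957/(-1/234) + 328222/465837)) - 1/3253904 = (-466390 + (-300957*(-234) + 328222/465837)) - 1/3253904 = (-466390 + (70423938 + 328222/465837)) - 1/3253904 = (-466390 + 32806076334328/465837) - 1/3253904 = 32588814615898/465837 - 1/3253904 = 106040874233928499955/1515788877648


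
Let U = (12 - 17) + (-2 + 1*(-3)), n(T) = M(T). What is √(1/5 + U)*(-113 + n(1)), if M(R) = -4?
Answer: -819*I*√5/5 ≈ -366.27*I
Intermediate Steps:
n(T) = -4
U = -10 (U = -5 + (-2 - 3) = -5 - 5 = -10)
√(1/5 + U)*(-113 + n(1)) = √(1/5 - 10)*(-113 - 4) = √(⅕ - 10)*(-117) = √(-49/5)*(-117) = (7*I*√5/5)*(-117) = -819*I*√5/5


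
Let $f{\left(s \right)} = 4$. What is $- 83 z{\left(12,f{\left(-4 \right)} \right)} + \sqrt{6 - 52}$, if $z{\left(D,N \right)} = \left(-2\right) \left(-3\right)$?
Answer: $-498 + i \sqrt{46} \approx -498.0 + 6.7823 i$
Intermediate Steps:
$z{\left(D,N \right)} = 6$
$- 83 z{\left(12,f{\left(-4 \right)} \right)} + \sqrt{6 - 52} = \left(-83\right) 6 + \sqrt{6 - 52} = -498 + \sqrt{-46} = -498 + i \sqrt{46}$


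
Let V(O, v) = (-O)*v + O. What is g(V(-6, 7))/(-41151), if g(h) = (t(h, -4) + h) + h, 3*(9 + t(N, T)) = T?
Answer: -185/123453 ≈ -0.0014985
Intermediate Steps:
V(O, v) = O - O*v (V(O, v) = -O*v + O = O - O*v)
t(N, T) = -9 + T/3
g(h) = -31/3 + 2*h (g(h) = ((-9 + (⅓)*(-4)) + h) + h = ((-9 - 4/3) + h) + h = (-31/3 + h) + h = -31/3 + 2*h)
g(V(-6, 7))/(-41151) = (-31/3 + 2*(-6*(1 - 1*7)))/(-41151) = (-31/3 + 2*(-6*(1 - 7)))*(-1/41151) = (-31/3 + 2*(-6*(-6)))*(-1/41151) = (-31/3 + 2*36)*(-1/41151) = (-31/3 + 72)*(-1/41151) = (185/3)*(-1/41151) = -185/123453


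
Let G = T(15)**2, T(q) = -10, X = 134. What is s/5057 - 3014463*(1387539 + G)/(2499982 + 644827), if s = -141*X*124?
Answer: -21160730175022353/15903299113 ≈ -1.3306e+6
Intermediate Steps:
G = 100 (G = (-10)**2 = 100)
s = -2342856 (s = -141*134*124 = -18894*124 = -2342856)
s/5057 - 3014463*(1387539 + G)/(2499982 + 644827) = -2342856/5057 - 3014463*(1387539 + 100)/(2499982 + 644827) = -2342856*1/5057 - 3014463/(3144809/1387639) = -2342856/5057 - 3014463/(3144809*(1/1387639)) = -2342856/5057 - 3014463/3144809/1387639 = -2342856/5057 - 3014463*1387639/3144809 = -2342856/5057 - 4182986422857/3144809 = -21160730175022353/15903299113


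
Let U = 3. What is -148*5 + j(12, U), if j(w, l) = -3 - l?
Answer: -746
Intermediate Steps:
-148*5 + j(12, U) = -148*5 + (-3 - 1*3) = -740 + (-3 - 3) = -740 - 6 = -746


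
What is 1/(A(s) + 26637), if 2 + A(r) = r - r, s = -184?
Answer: 1/26635 ≈ 3.7545e-5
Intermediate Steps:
A(r) = -2 (A(r) = -2 + (r - r) = -2 + 0 = -2)
1/(A(s) + 26637) = 1/(-2 + 26637) = 1/26635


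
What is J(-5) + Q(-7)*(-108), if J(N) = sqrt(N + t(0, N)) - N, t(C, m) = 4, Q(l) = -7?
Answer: 761 + I ≈ 761.0 + 1.0*I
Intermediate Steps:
J(N) = sqrt(4 + N) - N (J(N) = sqrt(N + 4) - N = sqrt(4 + N) - N)
J(-5) + Q(-7)*(-108) = (sqrt(4 - 5) - 1*(-5)) - 7*(-108) = (sqrt(-1) + 5) + 756 = (I + 5) + 756 = (5 + I) + 756 = 761 + I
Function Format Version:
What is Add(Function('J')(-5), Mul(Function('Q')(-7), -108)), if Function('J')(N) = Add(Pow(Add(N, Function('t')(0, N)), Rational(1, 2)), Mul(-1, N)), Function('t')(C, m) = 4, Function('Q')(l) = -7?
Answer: Add(761, I) ≈ Add(761.00, Mul(1.0000, I))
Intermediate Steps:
Function('J')(N) = Add(Pow(Add(4, N), Rational(1, 2)), Mul(-1, N)) (Function('J')(N) = Add(Pow(Add(N, 4), Rational(1, 2)), Mul(-1, N)) = Add(Pow(Add(4, N), Rational(1, 2)), Mul(-1, N)))
Add(Function('J')(-5), Mul(Function('Q')(-7), -108)) = Add(Add(Pow(Add(4, -5), Rational(1, 2)), Mul(-1, -5)), Mul(-7, -108)) = Add(Add(Pow(-1, Rational(1, 2)), 5), 756) = Add(Add(I, 5), 756) = Add(Add(5, I), 756) = Add(761, I)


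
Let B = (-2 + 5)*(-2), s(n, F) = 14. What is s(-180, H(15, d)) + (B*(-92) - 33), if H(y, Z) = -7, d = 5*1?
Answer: 533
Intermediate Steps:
d = 5
B = -6 (B = 3*(-2) = -6)
s(-180, H(15, d)) + (B*(-92) - 33) = 14 + (-6*(-92) - 33) = 14 + (552 - 33) = 14 + 519 = 533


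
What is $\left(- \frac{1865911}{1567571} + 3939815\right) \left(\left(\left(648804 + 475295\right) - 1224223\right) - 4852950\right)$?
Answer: $- \frac{30589877306620297596}{1567571} \approx -1.9514 \cdot 10^{13}$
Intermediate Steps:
$\left(- \frac{1865911}{1567571} + 3939815\right) \left(\left(\left(648804 + 475295\right) - 1224223\right) - 4852950\right) = \left(\left(-1865911\right) \frac{1}{1567571} + 3939815\right) \left(\left(1124099 - 1224223\right) - 4852950\right) = \left(- \frac{1865911}{1567571} + 3939815\right) \left(-100124 - 4852950\right) = \frac{6175937873454}{1567571} \left(-4953074\right) = - \frac{30589877306620297596}{1567571}$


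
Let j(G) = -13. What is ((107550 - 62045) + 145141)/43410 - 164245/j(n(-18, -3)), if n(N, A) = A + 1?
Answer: 3566176924/282165 ≈ 12639.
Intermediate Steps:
n(N, A) = 1 + A
((107550 - 62045) + 145141)/43410 - 164245/j(n(-18, -3)) = ((107550 - 62045) + 145141)/43410 - 164245/(-13) = (45505 + 145141)*(1/43410) - 164245*(-1/13) = 190646*(1/43410) + 164245/13 = 95323/21705 + 164245/13 = 3566176924/282165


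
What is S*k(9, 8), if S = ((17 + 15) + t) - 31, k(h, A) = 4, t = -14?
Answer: -52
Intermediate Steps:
S = -13 (S = ((17 + 15) - 14) - 31 = (32 - 14) - 31 = 18 - 31 = -13)
S*k(9, 8) = -13*4 = -52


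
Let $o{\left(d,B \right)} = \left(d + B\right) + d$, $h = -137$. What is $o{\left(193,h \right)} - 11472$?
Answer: $-11223$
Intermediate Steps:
$o{\left(d,B \right)} = B + 2 d$ ($o{\left(d,B \right)} = \left(B + d\right) + d = B + 2 d$)
$o{\left(193,h \right)} - 11472 = \left(-137 + 2 \cdot 193\right) - 11472 = \left(-137 + 386\right) - 11472 = 249 - 11472 = -11223$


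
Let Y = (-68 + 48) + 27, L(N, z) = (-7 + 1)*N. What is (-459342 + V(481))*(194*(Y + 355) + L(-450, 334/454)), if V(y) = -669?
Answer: -33547682208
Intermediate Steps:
L(N, z) = -6*N
Y = 7 (Y = -20 + 27 = 7)
(-459342 + V(481))*(194*(Y + 355) + L(-450, 334/454)) = (-459342 - 669)*(194*(7 + 355) - 6*(-450)) = -460011*(194*362 + 2700) = -460011*(70228 + 2700) = -460011*72928 = -33547682208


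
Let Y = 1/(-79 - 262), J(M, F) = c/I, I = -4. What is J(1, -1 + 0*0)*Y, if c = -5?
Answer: -5/1364 ≈ -0.0036657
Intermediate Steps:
J(M, F) = 5/4 (J(M, F) = -5/(-4) = -5*(-¼) = 5/4)
Y = -1/341 (Y = 1/(-341) = -1/341 ≈ -0.0029326)
J(1, -1 + 0*0)*Y = (5/4)*(-1/341) = -5/1364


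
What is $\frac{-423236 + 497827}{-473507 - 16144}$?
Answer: $- \frac{74591}{489651} \approx -0.15233$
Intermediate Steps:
$\frac{-423236 + 497827}{-473507 - 16144} = \frac{74591}{-489651} = 74591 \left(- \frac{1}{489651}\right) = - \frac{74591}{489651}$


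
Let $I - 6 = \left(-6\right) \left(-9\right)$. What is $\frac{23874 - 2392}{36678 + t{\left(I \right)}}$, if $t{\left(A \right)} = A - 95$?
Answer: $\frac{21482}{36643} \approx 0.58625$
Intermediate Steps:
$I = 60$ ($I = 6 - -54 = 6 + 54 = 60$)
$t{\left(A \right)} = -95 + A$
$\frac{23874 - 2392}{36678 + t{\left(I \right)}} = \frac{23874 - 2392}{36678 + \left(-95 + 60\right)} = \frac{21482}{36678 - 35} = \frac{21482}{36643}$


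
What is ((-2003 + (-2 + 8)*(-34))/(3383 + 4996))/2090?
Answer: -2207/17512110 ≈ -0.00012603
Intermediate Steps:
((-2003 + (-2 + 8)*(-34))/(3383 + 4996))/2090 = ((-2003 + 6*(-34))/8379)*(1/2090) = ((-2003 - 204)*(1/8379))*(1/2090) = -2207*1/8379*(1/2090) = -2207/8379*1/2090 = -2207/17512110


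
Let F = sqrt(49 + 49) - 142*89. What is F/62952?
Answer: -6319/31476 + 7*sqrt(2)/62952 ≈ -0.20060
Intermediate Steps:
F = -12638 + 7*sqrt(2) (F = sqrt(98) - 12638 = 7*sqrt(2) - 12638 = -12638 + 7*sqrt(2) ≈ -12628.)
F/62952 = (-12638 + 7*sqrt(2))/62952 = (-12638 + 7*sqrt(2))*(1/62952) = -6319/31476 + 7*sqrt(2)/62952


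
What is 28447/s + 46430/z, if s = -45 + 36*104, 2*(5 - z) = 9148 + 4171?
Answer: 35111983/49229991 ≈ 0.71322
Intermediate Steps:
z = -13309/2 (z = 5 - (9148 + 4171)/2 = 5 - ½*13319 = 5 - 13319/2 = -13309/2 ≈ -6654.5)
s = 3699 (s = -45 + 3744 = 3699)
28447/s + 46430/z = 28447/3699 + 46430/(-13309/2) = 28447*(1/3699) + 46430*(-2/13309) = 28447/3699 - 92860/13309 = 35111983/49229991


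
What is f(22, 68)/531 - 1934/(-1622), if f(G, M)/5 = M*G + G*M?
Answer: 12646037/430641 ≈ 29.366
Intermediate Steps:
f(G, M) = 10*G*M (f(G, M) = 5*(M*G + G*M) = 5*(G*M + G*M) = 5*(2*G*M) = 10*G*M)
f(22, 68)/531 - 1934/(-1622) = (10*22*68)/531 - 1934/(-1622) = 14960*(1/531) - 1934*(-1/1622) = 14960/531 + 967/811 = 12646037/430641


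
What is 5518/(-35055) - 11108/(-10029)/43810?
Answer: -80801899096/513404417565 ≈ -0.15738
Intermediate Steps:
5518/(-35055) - 11108/(-10029)/43810 = 5518*(-1/35055) - 11108*(-1/10029)*(1/43810) = -5518/35055 + (11108/10029)*(1/43810) = -5518/35055 + 5554/219685245 = -80801899096/513404417565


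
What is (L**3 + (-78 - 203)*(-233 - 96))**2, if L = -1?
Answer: 8546632704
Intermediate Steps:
(L**3 + (-78 - 203)*(-233 - 96))**2 = ((-1)**3 + (-78 - 203)*(-233 - 96))**2 = (-1 - 281*(-329))**2 = (-1 + 92449)**2 = 92448**2 = 8546632704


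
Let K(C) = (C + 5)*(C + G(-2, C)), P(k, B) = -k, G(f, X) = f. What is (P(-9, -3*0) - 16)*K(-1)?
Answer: 84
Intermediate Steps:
K(C) = (-2 + C)*(5 + C) (K(C) = (C + 5)*(C - 2) = (5 + C)*(-2 + C) = (-2 + C)*(5 + C))
(P(-9, -3*0) - 16)*K(-1) = (-1*(-9) - 16)*(-10 + (-1)**2 + 3*(-1)) = (9 - 16)*(-10 + 1 - 3) = -7*(-12) = 84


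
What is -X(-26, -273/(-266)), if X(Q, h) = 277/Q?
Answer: 277/26 ≈ 10.654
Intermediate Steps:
-X(-26, -273/(-266)) = -277/(-26) = -277*(-1)/26 = -1*(-277/26) = 277/26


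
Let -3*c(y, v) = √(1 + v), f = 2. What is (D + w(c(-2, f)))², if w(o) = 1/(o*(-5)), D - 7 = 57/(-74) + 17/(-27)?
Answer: 3141819037/99800100 + 11189*√3/4995 ≈ 35.361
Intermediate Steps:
D = 11189/1998 (D = 7 + (57/(-74) + 17/(-27)) = 7 + (57*(-1/74) + 17*(-1/27)) = 7 + (-57/74 - 17/27) = 7 - 2797/1998 = 11189/1998 ≈ 5.6001)
c(y, v) = -√(1 + v)/3
w(o) = -1/(5*o) (w(o) = 1/(-5*o) = -1/(5*o))
(D + w(c(-2, f)))² = (11189/1998 - (-3/√(1 + 2))/5)² = (11189/1998 - (-√3)/5)² = (11189/1998 - (-1)*√3/5)² = (11189/1998 + √3/5)²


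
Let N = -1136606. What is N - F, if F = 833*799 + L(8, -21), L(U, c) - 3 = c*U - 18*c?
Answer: -1802386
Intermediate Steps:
L(U, c) = 3 - 18*c + U*c (L(U, c) = 3 + (c*U - 18*c) = 3 + (U*c - 18*c) = 3 + (-18*c + U*c) = 3 - 18*c + U*c)
F = 665780 (F = 833*799 + (3 - 18*(-21) + 8*(-21)) = 665567 + (3 + 378 - 168) = 665567 + 213 = 665780)
N - F = -1136606 - 1*665780 = -1136606 - 665780 = -1802386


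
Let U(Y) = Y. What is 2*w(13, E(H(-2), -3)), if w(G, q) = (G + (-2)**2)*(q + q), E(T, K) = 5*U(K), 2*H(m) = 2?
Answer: -1020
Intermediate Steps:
H(m) = 1 (H(m) = (1/2)*2 = 1)
E(T, K) = 5*K
w(G, q) = 2*q*(4 + G) (w(G, q) = (G + 4)*(2*q) = (4 + G)*(2*q) = 2*q*(4 + G))
2*w(13, E(H(-2), -3)) = 2*(2*(5*(-3))*(4 + 13)) = 2*(2*(-15)*17) = 2*(-510) = -1020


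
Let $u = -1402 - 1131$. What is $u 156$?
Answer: $-395148$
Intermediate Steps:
$u = -2533$ ($u = -1402 - 1131 = -2533$)
$u 156 = \left(-2533\right) 156 = -395148$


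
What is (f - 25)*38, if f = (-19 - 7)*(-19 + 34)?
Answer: -15770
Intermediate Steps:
f = -390 (f = -26*15 = -390)
(f - 25)*38 = (-390 - 25)*38 = -415*38 = -15770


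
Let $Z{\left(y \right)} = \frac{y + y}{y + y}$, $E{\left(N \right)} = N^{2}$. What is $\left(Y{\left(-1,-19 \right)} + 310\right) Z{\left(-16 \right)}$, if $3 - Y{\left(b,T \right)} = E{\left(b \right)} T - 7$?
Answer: $339$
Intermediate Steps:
$Y{\left(b,T \right)} = 10 - T b^{2}$ ($Y{\left(b,T \right)} = 3 - \left(b^{2} T - 7\right) = 3 - \left(T b^{2} - 7\right) = 3 - \left(-7 + T b^{2}\right) = 10 - T b^{2}$)
$Z{\left(y \right)} = 1$ ($Z{\left(y \right)} = \frac{2 y}{2 y} = 2 y \frac{1}{2 y} = 1$)
$\left(Y{\left(-1,-19 \right)} + 310\right) Z{\left(-16 \right)} = \left(\left(10 - - 19 \left(-1\right)^{2}\right) + 310\right) 1 = \left(\left(10 - \left(-19\right) 1\right) + 310\right) 1 = \left(\left(10 + 19\right) + 310\right) 1 = \left(29 + 310\right) 1 = 339 \cdot 1 = 339$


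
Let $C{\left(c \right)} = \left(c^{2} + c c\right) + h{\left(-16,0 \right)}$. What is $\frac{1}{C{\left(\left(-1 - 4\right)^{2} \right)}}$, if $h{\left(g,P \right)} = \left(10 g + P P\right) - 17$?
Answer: $\frac{1}{1073} \approx 0.00093197$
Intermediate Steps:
$h{\left(g,P \right)} = -17 + P^{2} + 10 g$ ($h{\left(g,P \right)} = \left(10 g + P^{2}\right) - 17 = \left(P^{2} + 10 g\right) - 17 = -17 + P^{2} + 10 g$)
$C{\left(c \right)} = -177 + 2 c^{2}$ ($C{\left(c \right)} = \left(c^{2} + c c\right) + \left(-17 + 0^{2} + 10 \left(-16\right)\right) = \left(c^{2} + c^{2}\right) - 177 = 2 c^{2} - 177 = -177 + 2 c^{2}$)
$\frac{1}{C{\left(\left(-1 - 4\right)^{2} \right)}} = \frac{1}{-177 + 2 \left(\left(-1 - 4\right)^{2}\right)^{2}} = \frac{1}{-177 + 2 \left(\left(-5\right)^{2}\right)^{2}} = \frac{1}{-177 + 2 \cdot 25^{2}} = \frac{1}{-177 + 2 \cdot 625} = \frac{1}{-177 + 1250} = \frac{1}{1073}$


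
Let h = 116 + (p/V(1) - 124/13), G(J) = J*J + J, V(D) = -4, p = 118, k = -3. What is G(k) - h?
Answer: -1845/26 ≈ -70.962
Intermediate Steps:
G(J) = J + J**2 (G(J) = J**2 + J = J + J**2)
h = 2001/26 (h = 116 + (118/(-4) - 124/13) = 116 + (118*(-1/4) - 124*1/13) = 116 + (-59/2 - 124/13) = 116 - 1015/26 = 2001/26 ≈ 76.962)
G(k) - h = -3*(1 - 3) - 1*2001/26 = -3*(-2) - 2001/26 = 6 - 2001/26 = -1845/26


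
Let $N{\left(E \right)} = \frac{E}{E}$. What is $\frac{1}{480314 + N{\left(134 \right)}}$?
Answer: $\frac{1}{480315} \approx 2.082 \cdot 10^{-6}$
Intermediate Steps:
$N{\left(E \right)} = 1$
$\frac{1}{480314 + N{\left(134 \right)}} = \frac{1}{480314 + 1} = \frac{1}{480315}$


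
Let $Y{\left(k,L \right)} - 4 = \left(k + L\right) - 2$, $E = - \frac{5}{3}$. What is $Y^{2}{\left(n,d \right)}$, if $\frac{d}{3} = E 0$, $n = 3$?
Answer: $25$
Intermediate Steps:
$E = - \frac{5}{3}$ ($E = \left(-5\right) \frac{1}{3} = - \frac{5}{3} \approx -1.6667$)
$d = 0$ ($d = 3 \left(\left(- \frac{5}{3}\right) 0\right) = 3 \cdot 0 = 0$)
$Y{\left(k,L \right)} = 2 + L + k$ ($Y{\left(k,L \right)} = 4 - \left(2 - L - k\right) = 4 + \left(-2 + L + k\right) = 2 + L + k$)
$Y^{2}{\left(n,d \right)} = \left(2 + 0 + 3\right)^{2} = 5^{2} = 25$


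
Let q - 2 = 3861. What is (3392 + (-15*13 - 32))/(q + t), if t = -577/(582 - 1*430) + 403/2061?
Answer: 198301176/241808359 ≈ 0.82008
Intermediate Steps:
q = 3863 (q = 2 + 3861 = 3863)
t = -1127941/313272 (t = -577/(582 - 430) + 403*(1/2061) = -577/152 + 403/2061 = -1127941/313272 ≈ -3.6005)
(3392 + (-15*13 - 32))/(q + t) = (3392 + (-15*13 - 32))/(3863 - 1127941/313272) = (3392 + (-195 - 32))/(1209041795/313272) = (3392 - 227)*(313272/1209041795) = 3165*(313272/1209041795) = 198301176/241808359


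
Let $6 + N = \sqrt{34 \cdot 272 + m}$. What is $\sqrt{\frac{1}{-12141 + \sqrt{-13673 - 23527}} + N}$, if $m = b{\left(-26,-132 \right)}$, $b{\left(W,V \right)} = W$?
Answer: $\sqrt{\frac{-1 + \left(-6 + \sqrt{9222}\right) \left(12141 - 20 i \sqrt{93}\right)}{12141 - 20 i \sqrt{93}}} \approx 9.4885 - 6.0 \cdot 10^{-8} i$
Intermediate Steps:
$m = -26$
$N = -6 + \sqrt{9222}$ ($N = -6 + \sqrt{34 \cdot 272 - 26} = -6 + \sqrt{9248 - 26} = -6 + \sqrt{9222} \approx 90.031$)
$\sqrt{\frac{1}{-12141 + \sqrt{-13673 - 23527}} + N} = \sqrt{\frac{1}{-12141 + \sqrt{-13673 - 23527}} - \left(6 - \sqrt{9222}\right)} = \sqrt{\frac{1}{-12141 + \sqrt{-37200}} - \left(6 - \sqrt{9222}\right)} = \sqrt{\frac{1}{-12141 + 20 i \sqrt{93}} - \left(6 - \sqrt{9222}\right)} = \sqrt{-6 + \sqrt{9222} + \frac{1}{-12141 + 20 i \sqrt{93}}}$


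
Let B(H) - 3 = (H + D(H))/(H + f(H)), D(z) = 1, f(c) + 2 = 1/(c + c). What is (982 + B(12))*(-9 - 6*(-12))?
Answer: 14974911/241 ≈ 62137.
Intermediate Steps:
f(c) = -2 + 1/(2*c) (f(c) = -2 + 1/(c + c) = -2 + 1/(2*c))
B(H) = 3 + (1 + H)/(-2 + H + 1/(2*H)) (B(H) = 3 + (H + 1)/(H + (-2 + 1/(2*H))) = 3 + (1 + H)/(-2 + H + 1/(2*H)))
(982 + B(12))*(-9 - 6*(-12)) = (982 + (3 - 10*12 + 8*12²)/(1 - 4*12 + 2*12²))*(-9 - 6*(-12)) = (982 + (3 - 120 + 8*144)/(1 - 48 + 2*144))*(-9 + 72) = (982 + (3 - 120 + 1152)/(1 - 48 + 288))*63 = (982 + 1035/241)*63 = (237697/241)*63 = 14974911/241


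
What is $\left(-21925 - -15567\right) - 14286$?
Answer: $-20644$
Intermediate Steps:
$\left(-21925 - -15567\right) - 14286 = \left(-21925 + 15567\right) - 14286 = -6358 - 14286 = -20644$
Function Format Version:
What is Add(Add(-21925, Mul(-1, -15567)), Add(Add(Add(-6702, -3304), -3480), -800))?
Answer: -20644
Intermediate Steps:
Add(Add(-21925, Mul(-1, -15567)), Add(Add(Add(-6702, -3304), -3480), -800)) = Add(Add(-21925, 15567), Add(Add(-10006, -3480), -800)) = Add(-6358, Add(-13486, -800)) = Add(-6358, -14286) = -20644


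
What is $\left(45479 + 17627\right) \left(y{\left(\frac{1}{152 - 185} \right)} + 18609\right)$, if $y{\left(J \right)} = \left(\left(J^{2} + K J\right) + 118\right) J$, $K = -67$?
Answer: $\frac{42193991714414}{35937} \approx 1.1741 \cdot 10^{9}$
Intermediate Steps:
$y{\left(J \right)} = J \left(118 + J^{2} - 67 J\right)$ ($y{\left(J \right)} = \left(\left(J^{2} - 67 J\right) + 118\right) J = \left(118 + J^{2} - 67 J\right) J = J \left(118 + J^{2} - 67 J\right)$)
$\left(45479 + 17627\right) \left(y{\left(\frac{1}{152 - 185} \right)} + 18609\right) = \left(45479 + 17627\right) \left(\frac{118 + \left(\frac{1}{152 - 185}\right)^{2} - \frac{67}{152 - 185}}{152 - 185} + 18609\right) = 63106 \left(\frac{118 + \left(\frac{1}{-33}\right)^{2} - \frac{67}{-33}}{-33} + 18609\right) = 63106 \left(- \frac{118 + \left(- \frac{1}{33}\right)^{2} - - \frac{67}{33}}{33} + 18609\right) = 63106 \left(- \frac{118 + \frac{1}{1089} + \frac{67}{33}}{33} + 18609\right) = 63106 \left(\left(- \frac{1}{33}\right) \frac{130714}{1089} + 18609\right) = 63106 \left(- \frac{130714}{35937} + 18609\right) = 63106 \cdot \frac{668620919}{35937} = \frac{42193991714414}{35937}$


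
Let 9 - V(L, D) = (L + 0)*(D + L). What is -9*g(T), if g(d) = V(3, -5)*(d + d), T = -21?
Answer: 5670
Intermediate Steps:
V(L, D) = 9 - L*(D + L) (V(L, D) = 9 - (L + 0)*(D + L) = 9 - L*(D + L))
g(d) = 30*d (g(d) = (9 - 1*3² - 1*(-5)*3)*(d + d) = (9 - 1*9 + 15)*(2*d) = (9 - 9 + 15)*(2*d) = 15*(2*d) = 30*d)
-9*g(T) = -270*(-21) = -9*(-630) = 5670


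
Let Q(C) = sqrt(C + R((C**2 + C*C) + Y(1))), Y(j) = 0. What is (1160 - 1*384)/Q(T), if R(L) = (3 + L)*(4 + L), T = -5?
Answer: 776*sqrt(2857)/2857 ≈ 14.518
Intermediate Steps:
Q(C) = sqrt(12 + C + 4*C**4 + 14*C**2) (Q(C) = sqrt(C + (12 + ((C**2 + C*C) + 0)**2 + 7*((C**2 + C*C) + 0))) = sqrt(C + (12 + ((C**2 + C**2) + 0)**2 + 7*((C**2 + C**2) + 0))) = sqrt(C + (12 + (2*C**2 + 0)**2 + 7*(2*C**2 + 0))) = sqrt(C + (12 + (2*C**2)**2 + 7*(2*C**2))) = sqrt(C + (12 + 4*C**4 + 14*C**2)) = sqrt(12 + C + 4*C**4 + 14*C**2))
(1160 - 1*384)/Q(T) = (1160 - 1*384)/(sqrt(12 - 5 + 4*(-5)**4 + 14*(-5)**2)) = (1160 - 384)/(sqrt(12 - 5 + 4*625 + 14*25)) = 776/(sqrt(12 - 5 + 2500 + 350)) = 776/(sqrt(2857)) = 776*(sqrt(2857)/2857) = 776*sqrt(2857)/2857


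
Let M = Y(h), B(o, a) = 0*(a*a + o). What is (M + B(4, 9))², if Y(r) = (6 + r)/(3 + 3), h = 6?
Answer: 4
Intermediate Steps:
B(o, a) = 0 (B(o, a) = 0*(a² + o) = 0*(o + a²) = 0)
Y(r) = 1 + r/6 (Y(r) = (6 + r)/6 = (6 + r)*(⅙) = 1 + r/6)
M = 2 (M = 1 + (⅙)*6 = 1 + 1 = 2)
(M + B(4, 9))² = (2 + 0)² = 2² = 4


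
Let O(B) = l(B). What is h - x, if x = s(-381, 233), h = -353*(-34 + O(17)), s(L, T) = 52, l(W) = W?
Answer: 5949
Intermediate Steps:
O(B) = B
h = 6001 (h = -353*(-34 + 17) = -353*(-17) = 6001)
x = 52
h - x = 6001 - 1*52 = 6001 - 52 = 5949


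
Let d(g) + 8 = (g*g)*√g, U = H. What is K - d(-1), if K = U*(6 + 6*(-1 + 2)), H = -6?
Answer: -64 - I ≈ -64.0 - 1.0*I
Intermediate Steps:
U = -6
d(g) = -8 + g^(5/2) (d(g) = -8 + (g*g)*√g = -8 + g²*√g = -8 + g^(5/2))
K = -72 (K = -6*(6 + 6*(-1 + 2)) = -6*(6 + 6*1) = -6*(6 + 6) = -6*12 = -72)
K - d(-1) = -72 - (-8 + (-1)^(5/2)) = -72 - (-8 + I) = -72 + (8 - I) = -64 - I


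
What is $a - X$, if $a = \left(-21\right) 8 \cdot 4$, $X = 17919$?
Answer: $-18591$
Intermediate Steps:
$a = -672$ ($a = \left(-168\right) 4 = -672$)
$a - X = -672 - 17919 = -18591$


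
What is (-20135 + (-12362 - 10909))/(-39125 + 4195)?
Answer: 21703/17465 ≈ 1.2427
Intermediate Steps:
(-20135 + (-12362 - 10909))/(-39125 + 4195) = (-20135 - 23271)/(-34930) = -43406*(-1/34930) = 21703/17465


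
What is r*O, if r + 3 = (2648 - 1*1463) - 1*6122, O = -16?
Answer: 79040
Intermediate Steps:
r = -4940 (r = -3 + ((2648 - 1*1463) - 1*6122) = -3 + ((2648 - 1463) - 6122) = -3 + (1185 - 6122) = -3 - 4937 = -4940)
r*O = -4940*(-16) = 79040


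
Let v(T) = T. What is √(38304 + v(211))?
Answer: √38515 ≈ 196.25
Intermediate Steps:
√(38304 + v(211)) = √(38304 + 211) = √38515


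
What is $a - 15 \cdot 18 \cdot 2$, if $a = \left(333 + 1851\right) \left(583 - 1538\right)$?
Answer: $-2086260$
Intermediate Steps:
$a = -2085720$ ($a = 2184 \left(-955\right) = -2085720$)
$a - 15 \cdot 18 \cdot 2 = -2085720 - 15 \cdot 18 \cdot 2 = -2085720 - 270 \cdot 2 = -2085720 - 540 = -2086260$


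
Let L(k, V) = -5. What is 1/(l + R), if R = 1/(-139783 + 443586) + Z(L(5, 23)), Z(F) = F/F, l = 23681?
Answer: 303803/7194662647 ≈ 4.2226e-5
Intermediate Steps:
Z(F) = 1
R = 303804/303803 (R = 1/(-139783 + 443586) + 1 = 1/303803 + 1 = 303804/303803 ≈ 1.0000)
1/(l + R) = 1/(23681 + 303804/303803) = 1/(7194662647/303803) = 303803/7194662647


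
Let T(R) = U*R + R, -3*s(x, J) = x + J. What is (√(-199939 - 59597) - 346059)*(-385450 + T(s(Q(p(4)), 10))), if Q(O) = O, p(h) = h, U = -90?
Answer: 133244711712 - 4620416*I*√16221/3 ≈ 1.3324e+11 - 1.9615e+8*I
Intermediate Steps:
s(x, J) = -J/3 - x/3 (s(x, J) = -(x + J)/3 = -(J + x)/3 = -J/3 - x/3)
T(R) = -89*R (T(R) = -90*R + R = -89*R)
(√(-199939 - 59597) - 346059)*(-385450 + T(s(Q(p(4)), 10))) = (√(-199939 - 59597) - 346059)*(-385450 - 89*(-⅓*10 - ⅓*4)) = (√(-259536) - 346059)*(-385450 - 89*(-10/3 - 4/3)) = (4*I*√16221 - 346059)*(-385450 - 89*(-14/3)) = (-346059 + 4*I*√16221)*(-385450 + 1246/3) = (-346059 + 4*I*√16221)*(-1155104/3) = 133244711712 - 4620416*I*√16221/3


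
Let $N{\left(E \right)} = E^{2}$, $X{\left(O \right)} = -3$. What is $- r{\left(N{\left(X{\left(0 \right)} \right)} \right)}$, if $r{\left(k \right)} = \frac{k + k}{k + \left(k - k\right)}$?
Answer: $-2$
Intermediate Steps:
$r{\left(k \right)} = 2$ ($r{\left(k \right)} = \frac{2 k}{k + 0} = \frac{2 k}{k} = 2$)
$- r{\left(N{\left(X{\left(0 \right)} \right)} \right)} = \left(-1\right) 2 = -2$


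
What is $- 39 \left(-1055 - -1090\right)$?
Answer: $-1365$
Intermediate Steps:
$- 39 \left(-1055 - -1090\right) = - 39 \left(-1055 + 1090\right) = \left(-39\right) 35 = -1365$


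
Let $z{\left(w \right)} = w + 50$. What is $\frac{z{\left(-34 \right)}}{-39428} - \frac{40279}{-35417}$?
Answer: $\frac{396888435}{349105369} \approx 1.1369$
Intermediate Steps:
$z{\left(w \right)} = 50 + w$
$\frac{z{\left(-34 \right)}}{-39428} - \frac{40279}{-35417} = \frac{50 - 34}{-39428} - \frac{40279}{-35417} = 16 \left(- \frac{1}{39428}\right) - - \frac{40279}{35417} = - \frac{4}{9857} + \frac{40279}{35417} = \frac{396888435}{349105369}$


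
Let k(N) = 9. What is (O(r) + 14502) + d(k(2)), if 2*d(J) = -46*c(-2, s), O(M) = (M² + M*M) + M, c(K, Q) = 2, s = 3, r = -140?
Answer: 53516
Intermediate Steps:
O(M) = M + 2*M² (O(M) = (M² + M²) + M = 2*M² + M = M + 2*M²)
d(J) = -46 (d(J) = (-46*2)/2 = (½)*(-92) = -46)
(O(r) + 14502) + d(k(2)) = (-140*(1 + 2*(-140)) + 14502) - 46 = (-140*(1 - 280) + 14502) - 46 = (-140*(-279) + 14502) - 46 = (39060 + 14502) - 46 = 53562 - 46 = 53516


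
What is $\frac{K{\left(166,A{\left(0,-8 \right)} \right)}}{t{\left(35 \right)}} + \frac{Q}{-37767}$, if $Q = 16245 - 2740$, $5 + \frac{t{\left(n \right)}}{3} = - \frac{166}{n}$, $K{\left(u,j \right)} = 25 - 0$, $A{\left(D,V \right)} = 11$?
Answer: $- \frac{5206860}{4292849} \approx -1.2129$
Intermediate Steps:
$K{\left(u,j \right)} = 25$ ($K{\left(u,j \right)} = 25 + 0 = 25$)
$t{\left(n \right)} = -15 - \frac{498}{n}$ ($t{\left(n \right)} = -15 + 3 \left(- \frac{166}{n}\right) = -15 - \frac{498}{n}$)
$Q = 13505$ ($Q = 16245 - 2740 = 13505$)
$\frac{K{\left(166,A{\left(0,-8 \right)} \right)}}{t{\left(35 \right)}} + \frac{Q}{-37767} = \frac{25}{-15 - \frac{498}{35}} + \frac{13505}{-37767} = \frac{25}{-15 - \frac{498}{35}} + 13505 \left(- \frac{1}{37767}\right) = \frac{25}{-15 - \frac{498}{35}} - \frac{13505}{37767} = \frac{25}{- \frac{1023}{35}} - \frac{13505}{37767} = 25 \left(- \frac{35}{1023}\right) - \frac{13505}{37767} = - \frac{875}{1023} - \frac{13505}{37767} = - \frac{5206860}{4292849}$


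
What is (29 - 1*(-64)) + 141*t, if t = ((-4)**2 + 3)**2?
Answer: 50994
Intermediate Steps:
t = 361 (t = (16 + 3)**2 = 19**2 = 361)
(29 - 1*(-64)) + 141*t = (29 - 1*(-64)) + 141*361 = (29 + 64) + 50901 = 93 + 50901 = 50994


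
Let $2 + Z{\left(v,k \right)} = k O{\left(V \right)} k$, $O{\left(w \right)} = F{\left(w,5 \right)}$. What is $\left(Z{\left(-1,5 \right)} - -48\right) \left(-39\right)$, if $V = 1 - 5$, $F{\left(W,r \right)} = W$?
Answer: $2106$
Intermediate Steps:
$V = -4$
$O{\left(w \right)} = w$
$Z{\left(v,k \right)} = -2 - 4 k^{2}$ ($Z{\left(v,k \right)} = -2 + k \left(-4\right) k = -2 + - 4 k k = -2 - 4 k^{2}$)
$\left(Z{\left(-1,5 \right)} - -48\right) \left(-39\right) = \left(\left(-2 - 4 \cdot 5^{2}\right) - -48\right) \left(-39\right) = \left(\left(-2 - 100\right) + 48\right) \left(-39\right) = \left(-102 + 48\right) \left(-39\right) = \left(-54\right) \left(-39\right) = 2106$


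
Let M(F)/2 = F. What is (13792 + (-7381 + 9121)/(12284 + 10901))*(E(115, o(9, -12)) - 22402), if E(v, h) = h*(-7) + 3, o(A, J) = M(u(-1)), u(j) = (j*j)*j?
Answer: -1431606977020/4637 ≈ -3.0874e+8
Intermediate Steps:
u(j) = j**3 (u(j) = j**2*j = j**3)
M(F) = 2*F
o(A, J) = -2 (o(A, J) = 2*(-1)**3 = 2*(-1) = -2)
E(v, h) = 3 - 7*h (E(v, h) = -7*h + 3 = 3 - 7*h)
(13792 + (-7381 + 9121)/(12284 + 10901))*(E(115, o(9, -12)) - 22402) = (13792 + (-7381 + 9121)/(12284 + 10901))*((3 - 7*(-2)) - 22402) = (13792 + 1740/23185)*((3 + 14) - 22402) = (13792 + 1740*(1/23185))*(17 - 22402) = (13792 + 348/4637)*(-22385) = (63953852/4637)*(-22385) = -1431606977020/4637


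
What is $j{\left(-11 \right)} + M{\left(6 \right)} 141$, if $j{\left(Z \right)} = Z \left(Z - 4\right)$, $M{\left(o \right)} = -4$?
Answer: $-399$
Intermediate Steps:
$j{\left(Z \right)} = Z \left(-4 + Z\right)$
$j{\left(-11 \right)} + M{\left(6 \right)} 141 = - 11 \left(-4 - 11\right) - 564 = \left(-11\right) \left(-15\right) - 564 = 165 - 564 = -399$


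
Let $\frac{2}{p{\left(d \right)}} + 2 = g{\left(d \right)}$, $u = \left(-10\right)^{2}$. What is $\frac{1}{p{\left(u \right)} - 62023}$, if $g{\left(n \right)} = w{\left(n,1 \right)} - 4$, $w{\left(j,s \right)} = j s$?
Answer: $- \frac{47}{2915080} \approx -1.6123 \cdot 10^{-5}$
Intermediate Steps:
$u = 100$
$g{\left(n \right)} = -4 + n$ ($g{\left(n \right)} = n 1 - 4 = n - 4 = -4 + n$)
$p{\left(d \right)} = \frac{2}{-6 + d}$ ($p{\left(d \right)} = \frac{2}{-2 + \left(-4 + d\right)} = \frac{2}{-6 + d}$)
$\frac{1}{p{\left(u \right)} - 62023} = \frac{1}{\frac{2}{-6 + 100} - 62023} = \frac{1}{\frac{2}{94} - 62023} = \frac{1}{2 \cdot \frac{1}{94} - 62023} = \frac{1}{\frac{1}{47} - 62023} = \frac{1}{- \frac{2915080}{47}} = - \frac{47}{2915080}$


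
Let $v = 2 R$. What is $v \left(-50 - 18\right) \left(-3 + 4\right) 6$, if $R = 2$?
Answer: $-1632$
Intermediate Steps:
$v = 4$ ($v = 2 \cdot 2 = 4$)
$v \left(-50 - 18\right) \left(-3 + 4\right) 6 = 4 \left(-50 - 18\right) \left(-3 + 4\right) 6 = 4 \left(-50 - 18\right) 1 \cdot 6 = 4 \left(-68\right) 6 = \left(-272\right) 6 = -1632$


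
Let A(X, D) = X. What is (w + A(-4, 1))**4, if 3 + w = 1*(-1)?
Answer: 4096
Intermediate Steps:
w = -4 (w = -3 + 1*(-1) = -3 - 1 = -4)
(w + A(-4, 1))**4 = (-4 - 4)**4 = (-8)**4 = 4096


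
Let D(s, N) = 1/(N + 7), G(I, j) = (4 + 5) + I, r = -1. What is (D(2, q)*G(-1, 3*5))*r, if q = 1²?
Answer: -1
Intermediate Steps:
G(I, j) = 9 + I
q = 1
D(s, N) = 1/(7 + N)
(D(2, q)*G(-1, 3*5))*r = ((9 - 1)/(7 + 1))*(-1) = (8/8)*(-1) = ((⅛)*8)*(-1) = 1*(-1) = -1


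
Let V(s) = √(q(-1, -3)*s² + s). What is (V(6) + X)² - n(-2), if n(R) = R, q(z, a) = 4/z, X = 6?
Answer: -100 + 12*I*√138 ≈ -100.0 + 140.97*I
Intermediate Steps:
V(s) = √(s - 4*s²) (V(s) = √((4/(-1))*s² + s) = √((4*(-1))*s² + s) = √(-4*s² + s) = √(s - 4*s²))
(V(6) + X)² - n(-2) = (√(6*(1 - 4*6)) + 6)² - 1*(-2) = (√(6*(1 - 24)) + 6)² + 2 = (√(6*(-23)) + 6)² + 2 = (√(-138) + 6)² + 2 = (I*√138 + 6)² + 2 = (6 + I*√138)² + 2 = 2 + (6 + I*√138)²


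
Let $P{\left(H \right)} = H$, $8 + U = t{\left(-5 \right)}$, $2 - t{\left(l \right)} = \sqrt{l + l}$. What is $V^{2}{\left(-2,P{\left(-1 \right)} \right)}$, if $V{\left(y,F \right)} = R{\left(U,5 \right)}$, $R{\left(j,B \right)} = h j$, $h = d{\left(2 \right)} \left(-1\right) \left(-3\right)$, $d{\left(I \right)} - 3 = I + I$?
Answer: $11466 + 5292 i \sqrt{10} \approx 11466.0 + 16735.0 i$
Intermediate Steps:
$t{\left(l \right)} = 2 - \sqrt{2} \sqrt{l}$ ($t{\left(l \right)} = 2 - \sqrt{l + l} = 2 - \sqrt{2 l} = 2 - \sqrt{2} \sqrt{l}$)
$d{\left(I \right)} = 3 + 2 I$ ($d{\left(I \right)} = 3 + \left(I + I\right) = 3 + 2 I$)
$U = -6 - i \sqrt{10}$ ($U = -8 + \left(2 - \sqrt{2} \sqrt{-5}\right) = -8 + \left(2 - \sqrt{2} i \sqrt{5}\right) = -8 + \left(2 - i \sqrt{10}\right) = -6 - i \sqrt{10} \approx -6.0 - 3.1623 i$)
$h = 21$ ($h = \left(3 + 2 \cdot 2\right) \left(-1\right) \left(-3\right) = \left(3 + 4\right) \left(-1\right) \left(-3\right) = 7 \left(-1\right) \left(-3\right) = \left(-7\right) \left(-3\right) = 21$)
$R{\left(j,B \right)} = 21 j$
$V{\left(y,F \right)} = -126 - 21 i \sqrt{10}$ ($V{\left(y,F \right)} = 21 \left(-6 - i \sqrt{10}\right) = -126 - 21 i \sqrt{10}$)
$V^{2}{\left(-2,P{\left(-1 \right)} \right)} = \left(-126 - 21 i \sqrt{10}\right)^{2}$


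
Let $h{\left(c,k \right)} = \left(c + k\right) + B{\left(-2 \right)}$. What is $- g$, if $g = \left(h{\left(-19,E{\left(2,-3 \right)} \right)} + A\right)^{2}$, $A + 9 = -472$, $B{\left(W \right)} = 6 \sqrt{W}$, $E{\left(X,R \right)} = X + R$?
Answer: $-250929 + 6012 i \sqrt{2} \approx -2.5093 \cdot 10^{5} + 8502.3 i$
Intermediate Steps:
$E{\left(X,R \right)} = R + X$
$A = -481$ ($A = -9 - 472 = -481$)
$h{\left(c,k \right)} = c + k + 6 i \sqrt{2}$ ($h{\left(c,k \right)} = \left(c + k\right) + 6 \sqrt{-2} = \left(c + k\right) + 6 i \sqrt{2} = c + k + 6 i \sqrt{2}$)
$g = \left(-501 + 6 i \sqrt{2}\right)^{2}$ ($g = \left(\left(-19 + \left(-3 + 2\right) + 6 i \sqrt{2}\right) - 481\right)^{2} = \left(\left(-19 - 1 + 6 i \sqrt{2}\right) - 481\right)^{2} = \left(\left(-20 + 6 i \sqrt{2}\right) - 481\right)^{2} = \left(-501 + 6 i \sqrt{2}\right)^{2} \approx 2.5093 \cdot 10^{5} - 8502.3 i$)
$- g = - (250929 - 6012 i \sqrt{2}) = -250929 + 6012 i \sqrt{2}$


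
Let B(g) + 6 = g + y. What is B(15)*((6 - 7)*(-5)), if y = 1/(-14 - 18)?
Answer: 1435/32 ≈ 44.844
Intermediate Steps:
y = -1/32 (y = 1/(-32) = -1/32 ≈ -0.031250)
B(g) = -193/32 + g (B(g) = -6 + (g - 1/32) = -6 + (-1/32 + g) = -193/32 + g)
B(15)*((6 - 7)*(-5)) = (-193/32 + 15)*((6 - 7)*(-5)) = 287*(-1*(-5))/32 = (287/32)*5 = 1435/32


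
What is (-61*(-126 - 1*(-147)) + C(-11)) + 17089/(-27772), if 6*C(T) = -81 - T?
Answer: -107751083/83316 ≈ -1293.3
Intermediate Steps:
C(T) = -27/2 - T/6 (C(T) = (-81 - T)/6 = -27/2 - T/6)
(-61*(-126 - 1*(-147)) + C(-11)) + 17089/(-27772) = (-61*(-126 - 1*(-147)) + (-27/2 - 1/6*(-11))) + 17089/(-27772) = (-61*(-126 + 147) + (-27/2 + 11/6)) + 17089*(-1/27772) = (-61*21 - 35/3) - 17089/27772 = (-1281 - 35/3) - 17089/27772 = -3878/3 - 17089/27772 = -107751083/83316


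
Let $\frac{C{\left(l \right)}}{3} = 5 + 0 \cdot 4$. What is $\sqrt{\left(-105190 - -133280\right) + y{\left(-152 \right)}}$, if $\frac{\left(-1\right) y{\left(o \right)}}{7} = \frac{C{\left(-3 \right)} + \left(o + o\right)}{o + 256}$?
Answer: $\frac{\sqrt{76007958}}{52} \approx 167.66$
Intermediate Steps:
$C{\left(l \right)} = 15$ ($C{\left(l \right)} = 3 \left(5 + 0 \cdot 4\right) = 3 \left(5 + 0\right) = 3 \cdot 5 = 15$)
$y{\left(o \right)} = - \frac{7 \left(15 + 2 o\right)}{256 + o}$ ($y{\left(o \right)} = - 7 \frac{15 + \left(o + o\right)}{o + 256} = - 7 \frac{15 + 2 o}{256 + o} = - \frac{7 \left(15 + 2 o\right)}{256 + o}$)
$\sqrt{\left(-105190 - -133280\right) + y{\left(-152 \right)}} = \sqrt{\left(-105190 - -133280\right) + \frac{7 \left(-15 - -304\right)}{256 - 152}} = \sqrt{\left(-105190 + 133280\right) + \frac{7 \left(-15 + 304\right)}{104}} = \sqrt{28090 + 7 \cdot \frac{1}{104} \cdot 289} = \sqrt{28090 + \frac{2023}{104}} = \sqrt{\frac{2923383}{104}} = \frac{\sqrt{76007958}}{52}$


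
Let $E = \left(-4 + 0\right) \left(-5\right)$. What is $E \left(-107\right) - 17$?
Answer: $-2157$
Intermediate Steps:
$E = 20$ ($E = \left(-4\right) \left(-5\right) = 20$)
$E \left(-107\right) - 17 = 20 \left(-107\right) - 17 = -2140 - 17 = -2157$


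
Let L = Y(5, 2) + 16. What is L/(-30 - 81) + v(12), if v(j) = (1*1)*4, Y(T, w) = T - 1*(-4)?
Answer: 419/111 ≈ 3.7748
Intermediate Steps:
Y(T, w) = 4 + T (Y(T, w) = T + 4 = 4 + T)
v(j) = 4 (v(j) = 1*4 = 4)
L = 25 (L = (4 + 5) + 16 = 9 + 16 = 25)
L/(-30 - 81) + v(12) = 25/(-30 - 81) + 4 = 25/(-111) + 4 = 25*(-1/111) + 4 = -25/111 + 4 = 419/111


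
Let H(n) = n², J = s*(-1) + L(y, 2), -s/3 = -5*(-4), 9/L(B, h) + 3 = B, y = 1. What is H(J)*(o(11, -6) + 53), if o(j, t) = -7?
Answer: 283383/2 ≈ 1.4169e+5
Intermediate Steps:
L(B, h) = 9/(-3 + B)
s = -60 (s = -(-15)*(-4) = -3*20 = -60)
J = 111/2 (J = -60*(-1) + 9/(-3 + 1) = 60 + 9/(-2) = 60 + 9*(-½) = 60 - 9/2 = 111/2 ≈ 55.500)
H(J)*(o(11, -6) + 53) = (111/2)²*(-7 + 53) = (12321/4)*46 = 283383/2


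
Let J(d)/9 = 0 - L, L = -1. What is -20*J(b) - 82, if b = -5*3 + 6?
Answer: -262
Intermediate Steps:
b = -9 (b = -15 + 6 = -9)
J(d) = 9 (J(d) = 9*(0 - 1*(-1)) = 9*(0 + 1) = 9*1 = 9)
-20*J(b) - 82 = -20*9 - 82 = -180 - 82 = -262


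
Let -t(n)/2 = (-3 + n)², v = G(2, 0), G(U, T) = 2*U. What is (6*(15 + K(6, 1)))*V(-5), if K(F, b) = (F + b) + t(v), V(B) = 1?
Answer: 120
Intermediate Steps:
v = 4 (v = 2*2 = 4)
t(n) = -2*(-3 + n)²
K(F, b) = -2 + F + b (K(F, b) = (F + b) - 2*(-3 + 4)² = (F + b) - 2*1² = (F + b) - 2*1 = (F + b) - 2 = -2 + F + b)
(6*(15 + K(6, 1)))*V(-5) = (6*(15 + (-2 + 6 + 1)))*1 = (6*(15 + 5))*1 = (6*20)*1 = 120*1 = 120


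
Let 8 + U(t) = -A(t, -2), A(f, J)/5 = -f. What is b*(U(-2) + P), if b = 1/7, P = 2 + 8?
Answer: -8/7 ≈ -1.1429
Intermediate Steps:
P = 10
A(f, J) = -5*f (A(f, J) = 5*(-f) = -5*f)
b = ⅐ ≈ 0.14286
U(t) = -8 + 5*t (U(t) = -8 - (-5)*t = -8 + 5*t)
b*(U(-2) + P) = ((-8 + 5*(-2)) + 10)/7 = ((-8 - 10) + 10)/7 = (-18 + 10)/7 = (⅐)*(-8) = -8/7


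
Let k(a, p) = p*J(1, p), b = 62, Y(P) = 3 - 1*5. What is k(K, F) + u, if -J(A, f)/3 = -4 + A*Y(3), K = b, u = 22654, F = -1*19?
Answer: 22312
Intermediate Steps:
Y(P) = -2 (Y(P) = 3 - 5 = -2)
F = -19
K = 62
J(A, f) = 12 + 6*A (J(A, f) = -3*(-4 + A*(-2)) = -3*(-4 - 2*A) = 12 + 6*A)
k(a, p) = 18*p (k(a, p) = p*(12 + 6*1) = p*(12 + 6) = p*18 = 18*p)
k(K, F) + u = 18*(-19) + 22654 = -342 + 22654 = 22312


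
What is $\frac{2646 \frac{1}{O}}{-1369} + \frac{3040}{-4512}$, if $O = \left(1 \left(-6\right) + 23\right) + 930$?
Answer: $- \frac{123535171}{182798463} \approx -0.6758$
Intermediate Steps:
$O = 947$ ($O = \left(-6 + 23\right) + 930 = 17 + 930 = 947$)
$\frac{2646 \frac{1}{O}}{-1369} + \frac{3040}{-4512} = \frac{2646 \cdot \frac{1}{947}}{-1369} + \frac{3040}{-4512} = 2646 \cdot \frac{1}{947} \left(- \frac{1}{1369}\right) + 3040 \left(- \frac{1}{4512}\right) = \frac{2646}{947} \left(- \frac{1}{1369}\right) - \frac{95}{141} = - \frac{2646}{1296443} - \frac{95}{141} = - \frac{123535171}{182798463}$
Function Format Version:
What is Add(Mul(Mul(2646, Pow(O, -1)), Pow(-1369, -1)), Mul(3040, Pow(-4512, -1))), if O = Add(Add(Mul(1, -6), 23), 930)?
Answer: Rational(-123535171, 182798463) ≈ -0.67580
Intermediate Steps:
O = 947 (O = Add(Add(-6, 23), 930) = Add(17, 930) = 947)
Add(Mul(Mul(2646, Pow(O, -1)), Pow(-1369, -1)), Mul(3040, Pow(-4512, -1))) = Add(Mul(Mul(2646, Pow(947, -1)), Pow(-1369, -1)), Mul(3040, Pow(-4512, -1))) = Add(Mul(Mul(2646, Rational(1, 947)), Rational(-1, 1369)), Mul(3040, Rational(-1, 4512))) = Add(Mul(Rational(2646, 947), Rational(-1, 1369)), Rational(-95, 141)) = Add(Rational(-2646, 1296443), Rational(-95, 141)) = Rational(-123535171, 182798463)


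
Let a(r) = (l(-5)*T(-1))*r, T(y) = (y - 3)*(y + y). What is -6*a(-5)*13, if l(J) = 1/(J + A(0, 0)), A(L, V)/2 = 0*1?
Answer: -624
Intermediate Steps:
A(L, V) = 0 (A(L, V) = 2*(0*1) = 2*0 = 0)
T(y) = 2*y*(-3 + y) (T(y) = (-3 + y)*(2*y) = 2*y*(-3 + y))
l(J) = 1/J (l(J) = 1/(J + 0) = 1/J)
a(r) = -8*r/5 (a(r) = ((2*(-1)*(-3 - 1))/(-5))*r = (-2*(-1)*(-4)/5)*r = (-⅕*8)*r = -8*r/5)
-6*a(-5)*13 = -(-48)*(-5)/5*13 = -6*8*13 = -48*13 = -624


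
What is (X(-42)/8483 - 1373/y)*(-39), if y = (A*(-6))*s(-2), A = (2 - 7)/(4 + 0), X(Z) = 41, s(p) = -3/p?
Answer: 605628283/127245 ≈ 4759.5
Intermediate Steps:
A = -5/4 ≈ -1.2500
y = 45/4 (y = (-5/4*(-6))*(-3/(-2)) = 15*(-3*(-½))/2 = (15/2)*(3/2) = 45/4 ≈ 11.250)
(X(-42)/8483 - 1373/y)*(-39) = (41/8483 - 1373/45/4)*(-39) = (41*(1/8483) - 1373*4/45)*(-39) = (41/8483 - 5492/45)*(-39) = -46586791/381735*(-39) = 605628283/127245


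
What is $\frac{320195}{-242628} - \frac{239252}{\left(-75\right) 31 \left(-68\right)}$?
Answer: $- \frac{9056005313}{3196623900} \approx -2.833$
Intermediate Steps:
$\frac{320195}{-242628} - \frac{239252}{\left(-75\right) 31 \left(-68\right)} = 320195 \left(- \frac{1}{242628}\right) - \frac{239252}{\left(-2325\right) \left(-68\right)} = - \frac{320195}{242628} - \frac{239252}{158100} = - \frac{320195}{242628} - \frac{59813}{39525} = - \frac{9056005313}{3196623900}$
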